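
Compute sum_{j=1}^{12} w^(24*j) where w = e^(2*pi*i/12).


Step 1: The sum sum_{j=1}^{n} w^(k*j) equals n if n | k, else 0.
Step 2: Here n = 12, k = 24
Step 3: Does n divide k? 12 | 24 -> True
Step 4: Sum = 12

12


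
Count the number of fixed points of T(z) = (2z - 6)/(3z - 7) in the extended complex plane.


Step 1: Fixed points satisfy T(z) = z
Step 2: 3z^2 - 9z + 6 = 0
Step 3: Discriminant = (-9)^2 - 4*3*6 = 9
Step 4: Number of fixed points = 2

2


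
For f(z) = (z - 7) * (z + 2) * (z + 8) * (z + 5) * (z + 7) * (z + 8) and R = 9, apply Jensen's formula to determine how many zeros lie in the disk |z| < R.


Jensen's formula: (1/2pi)*integral log|f(Re^it)|dt = log|f(0)| + sum_{|a_k|<R} log(R/|a_k|)
Step 1: f(0) = (-7) * 2 * 8 * 5 * 7 * 8 = -31360
Step 2: log|f(0)| = log|7| + log|-2| + log|-8| + log|-5| + log|-7| + log|-8| = 10.3533
Step 3: Zeros inside |z| < 9: 7, -2, -8, -5, -7, -8
Step 4: Jensen sum = log(9/7) + log(9/2) + log(9/8) + log(9/5) + log(9/7) + log(9/8) = 2.8301
Step 5: n(R) = number of terms in the Jensen sum = count of zeros inside |z| < 9 = 6

6


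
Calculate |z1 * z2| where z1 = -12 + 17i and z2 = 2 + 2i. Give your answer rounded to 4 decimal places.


Step 1: |z1| = sqrt((-12)^2 + 17^2) = sqrt(433)
Step 2: |z2| = sqrt(2^2 + 2^2) = sqrt(8)
Step 3: |z1*z2| = |z1|*|z2| = sqrt(433) * sqrt(8) = sqrt(433 * 8) = sqrt(3464)
Step 4: = 58.8558

58.8558


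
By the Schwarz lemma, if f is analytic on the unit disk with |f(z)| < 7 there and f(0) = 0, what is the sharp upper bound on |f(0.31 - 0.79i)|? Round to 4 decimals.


Step 1: g = f/7 maps D -> D with g(0) = 0, so by the Schwarz lemma |g(z)| <= |z|, i.e. |f(z)| <= 7|z|; this is sharp (f(z) = 7z).
Step 2: |z0|^2 = 0.31^2 + (-0.79)^2 = 0.7202
Step 3: |z0| = sqrt(0.7202) = 0.848646
Step 4: Best bound = 7 * |z0| = 7 * 0.848646 = 5.9405

5.9405


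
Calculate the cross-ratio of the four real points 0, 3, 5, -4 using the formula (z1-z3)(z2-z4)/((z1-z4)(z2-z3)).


Step 1: (z1-z3)(z2-z4) = (-5) * 7 = -35
Step 2: (z1-z4)(z2-z3) = 4 * (-2) = -8
Step 3: Cross-ratio = 35/8 = 35/8

35/8


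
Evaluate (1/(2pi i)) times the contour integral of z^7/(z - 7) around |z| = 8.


Step 1: f(z) = z^7, a = 7 is inside |z| = 8
Step 2: By Cauchy integral formula: (1/(2pi*i)) * integral = f(a)
Step 3: f(7) = 7^7 = 823543

823543


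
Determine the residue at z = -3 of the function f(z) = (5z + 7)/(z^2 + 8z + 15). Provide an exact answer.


Step 1: Q(z) = z^2 + 8z + 15 = (z + 3)(z + 5)
Step 2: Q'(z) = 2z + 8
Step 3: Q'(-3) = 2, P(-3) = -8
Step 4: Res = P(-3)/Q'(-3) = -8/2 = -4

-4


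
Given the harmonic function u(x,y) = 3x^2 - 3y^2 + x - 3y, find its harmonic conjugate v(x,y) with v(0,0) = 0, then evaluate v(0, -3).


Step 1: v_x = -u_y = 6y + 3
Step 2: v_y = u_x = 6x + 1
Step 3: v = 6xy + 3x + y + C
Step 4: v(0,0) = 0 => C = 0
Step 5: v(0, -3) = -3

-3


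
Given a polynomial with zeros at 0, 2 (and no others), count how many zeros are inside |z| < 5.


Step 1: Check each root:
  z = 0: |0| = 0 < 5
  z = 2: |2| = 2 < 5
Step 2: Count = 2

2


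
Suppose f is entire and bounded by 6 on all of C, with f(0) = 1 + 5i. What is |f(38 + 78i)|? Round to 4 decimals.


Step 1: By Liouville's theorem, a bounded entire function is constant.
Step 2: f(z) = f(0) = 1 + 5i for all z.
Step 3: |f(w)| = |1 + 5i| = sqrt(1 + 25)
Step 4: = 5.099

5.099


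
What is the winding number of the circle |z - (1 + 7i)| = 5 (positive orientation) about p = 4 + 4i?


Step 1: Center c = (1, 7), radius = 5
Step 2: |p - c|^2 = 3^2 + (-3)^2 = 18
Step 3: r^2 = 25
Step 4: |p-c| < r so winding number = 1

1


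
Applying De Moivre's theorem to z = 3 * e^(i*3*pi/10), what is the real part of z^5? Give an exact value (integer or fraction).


Step 1: By De Moivre's theorem, z^5 = 3^5 * e^(i*5*3*pi/10) = 243 * (cos(3*pi/2) + i*sin(3*pi/2))
Step 2: |z|^5 = 3^5 = 243
Step 3: The angle 3*pi/2 already lies in [0, 2*pi)
Step 4: cos(3*pi/2) = 0
Step 5: Re(z^5) = 243 * 0 = 0

0


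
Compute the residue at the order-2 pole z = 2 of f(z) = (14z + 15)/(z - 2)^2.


Step 1: Pole of order 2 at z = 2
Step 2: Res = lim d/dz [(z - 2)^2 * f(z)] as z -> 2
Step 3: (z - 2)^2 * f(z) = 14z + 15
Step 4: d/dz[14z + 15] = 14

14


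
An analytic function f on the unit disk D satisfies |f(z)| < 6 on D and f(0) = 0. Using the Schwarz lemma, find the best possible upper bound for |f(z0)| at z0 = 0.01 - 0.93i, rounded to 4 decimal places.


Step 1: g = f/6 maps D -> D with g(0) = 0, so by the Schwarz lemma |g(z)| <= |z|, i.e. |f(z)| <= 6|z|; this is sharp (f(z) = 6z).
Step 2: |z0|^2 = 0.01^2 + (-0.93)^2 = 0.865
Step 3: |z0| = sqrt(0.865) = 0.930054
Step 4: Best bound = 6 * |z0| = 6 * 0.930054 = 5.5803

5.5803


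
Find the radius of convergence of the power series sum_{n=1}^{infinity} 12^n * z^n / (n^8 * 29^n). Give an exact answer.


Step 1: General term a_n = 12^n / (n^8 * 29^n)
Step 2: By the root test, |a_n|^(1/n) = 12 / (n^(8/n) * 29) -> 12/29 as n -> infinity (since n^(8/n) -> 1)
Step 3: R = 1/lim|a_n|^(1/n) = 29/12

29/12


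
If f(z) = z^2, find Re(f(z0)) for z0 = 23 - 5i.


Step 1: z0 = 23 - 5i
Step 2: z0^2 = 23^2 - (-5)^2 - 230i
Step 3: real part = 529 - 25 = 504

504


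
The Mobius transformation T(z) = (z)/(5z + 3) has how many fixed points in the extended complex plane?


Step 1: Fixed points satisfy T(z) = z
Step 2: 5z^2 + 2z = 0
Step 3: Discriminant = 2^2 - 4*5*0 = 4
Step 4: Number of fixed points = 2

2


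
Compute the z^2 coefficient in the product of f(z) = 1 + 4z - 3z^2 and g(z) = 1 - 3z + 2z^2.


Step 1: z^2 term in f*g comes from: (1)*(2z^2) + (4z)*(-3z) + (-3z^2)*(1)
Step 2: = 2 - 12 - 3
Step 3: = -13

-13


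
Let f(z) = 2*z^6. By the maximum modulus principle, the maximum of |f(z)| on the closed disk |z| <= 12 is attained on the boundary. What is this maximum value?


Step 1: On |z| = 12, |f(z)| = 2 * |z|^6 = 2 * 12^6
Step 2: By maximum modulus principle, maximum is on boundary.
Step 3: Maximum = 2 * 2985984 = 5971968

5971968


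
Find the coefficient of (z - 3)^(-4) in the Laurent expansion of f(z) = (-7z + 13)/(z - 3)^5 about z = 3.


Step 1: Write the numerator in powers of (z - 3): -7z + 13 = -7(z - 3) + (-7*3 + 13) = -7(z - 3) - 8
Step 2: Divide by (z - 3)^5: f(z) = -8(z - 3)^(-5) - 7(z - 3)^(-4)
Step 3: This finite sum is the Laurent series of f about z = 3.
Step 4: Coefficient of (z - 3)^(-4) = coefficient of (z - 3) in the re-centred numerator = -7

-7


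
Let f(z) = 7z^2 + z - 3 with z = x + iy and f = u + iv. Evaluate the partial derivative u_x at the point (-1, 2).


Step 1: f(z) = 7(x+iy)^2 + (x+iy) - 3
Step 2: u = 7(x^2 - y^2) + x - 3
Step 3: u_x = 14x + 1
Step 4: At (-1, 2): u_x = -14 + 1 = -13

-13


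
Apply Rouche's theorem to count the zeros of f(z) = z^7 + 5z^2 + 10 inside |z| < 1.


Step 1: On |z| = 1 the three terms have sizes |z^7| = 1^7 = 1, |5z^2| = 5*1^2 = 5, |10| = 10
Step 2: The dominant term is g(z) = 10; let h(z) = z^7 + 5z^2 so f = g + h
Step 3: On |z| = 1: |g| = 10 and |h| <= 1 + 5 = 6
Step 4: Since 10 > 6, |h| < |g| on |z| = 1, so by Rouche f has the same number of zeros as g inside |z| < 1
Step 5: g(z) = 10 is a nonzero constant with no zeros inside |z| < 1. Answer = 0

0


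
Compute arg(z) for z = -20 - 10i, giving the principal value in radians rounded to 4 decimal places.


Step 1: z = -20 - 10i
Step 2: arg(z) = atan2(-10, -20)
Step 3: arg(z) = -2.6779

-2.6779


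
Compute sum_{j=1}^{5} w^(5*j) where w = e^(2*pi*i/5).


Step 1: The sum sum_{j=1}^{n} w^(k*j) equals n if n | k, else 0.
Step 2: Here n = 5, k = 5
Step 3: Does n divide k? 5 | 5 -> True
Step 4: Sum = 5

5


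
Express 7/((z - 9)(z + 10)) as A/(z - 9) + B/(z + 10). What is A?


Step 1: Multiply both sides by (z - 9) and set z = 9
Step 2: A = 7 / (9 + 10)
Step 3: A = 7 / 19
Step 4: A = 7/19

7/19


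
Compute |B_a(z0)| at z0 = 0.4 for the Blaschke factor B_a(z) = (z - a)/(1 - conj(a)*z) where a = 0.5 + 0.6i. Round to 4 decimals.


Step 1: Numerator z0 - a = 0.4 - (0.5 + 0.6i) = -0.1 - 0.6i
Step 2: Denominator 1 - conj(a)*z0 = 1 - (0.5 - 0.6i)*0.4 = 0.8 + 0.24i
Step 3: |z0 - a|^2 = (-0.1)^2 + (-0.6)^2 = 0.37; |1 - conj(a)*z0|^2 = 0.8^2 + 0.24^2 = 0.6976
Step 4: |B_a(0.4)| = sqrt(0.37 / 0.6976) = sqrt(0.53039)
Step 5: = 0.7283

0.7283


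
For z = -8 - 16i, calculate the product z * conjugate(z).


Step 1: conj(z) = -8 + 16i
Step 2: z * conj(z) = (-8)^2 + (-16)^2
Step 3: = 64 + 256 = 320

320


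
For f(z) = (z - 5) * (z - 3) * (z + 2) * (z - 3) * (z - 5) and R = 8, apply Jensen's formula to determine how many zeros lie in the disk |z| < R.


Jensen's formula: (1/2pi)*integral log|f(Re^it)|dt = log|f(0)| + sum_{|a_k|<R} log(R/|a_k|)
Step 1: f(0) = (-5) * (-3) * 2 * (-3) * (-5) = 450
Step 2: log|f(0)| = log|5| + log|3| + log|-2| + log|3| + log|5| = 6.1092
Step 3: Zeros inside |z| < 8: 5, 3, -2, 3, 5
Step 4: Jensen sum = log(8/5) + log(8/3) + log(8/2) + log(8/3) + log(8/5) = 4.288
Step 5: n(R) = number of terms in the Jensen sum = count of zeros inside |z| < 8 = 5

5


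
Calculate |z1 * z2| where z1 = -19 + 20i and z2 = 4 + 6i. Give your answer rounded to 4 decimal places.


Step 1: |z1| = sqrt((-19)^2 + 20^2) = sqrt(761)
Step 2: |z2| = sqrt(4^2 + 6^2) = sqrt(52)
Step 3: |z1*z2| = |z1|*|z2| = sqrt(761) * sqrt(52) = sqrt(761 * 52) = sqrt(39572)
Step 4: = 198.9271

198.9271


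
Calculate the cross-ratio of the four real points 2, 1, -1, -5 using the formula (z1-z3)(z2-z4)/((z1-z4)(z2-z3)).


Step 1: (z1-z3)(z2-z4) = 3 * 6 = 18
Step 2: (z1-z4)(z2-z3) = 7 * 2 = 14
Step 3: Cross-ratio = 18/14 = 9/7

9/7


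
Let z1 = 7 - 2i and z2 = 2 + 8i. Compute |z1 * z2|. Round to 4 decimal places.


Step 1: |z1| = sqrt(7^2 + (-2)^2) = sqrt(53)
Step 2: |z2| = sqrt(2^2 + 8^2) = sqrt(68)
Step 3: |z1*z2| = |z1|*|z2| = sqrt(53) * sqrt(68) = sqrt(53 * 68) = sqrt(3604)
Step 4: = 60.0333

60.0333


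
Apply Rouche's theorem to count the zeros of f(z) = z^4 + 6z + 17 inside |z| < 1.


Step 1: On |z| = 1 the three terms have sizes |z^4| = 1^4 = 1, |6z| = 6*1 = 6, |17| = 17
Step 2: The dominant term is g(z) = 17; let h(z) = z^4 + 6z so f = g + h
Step 3: On |z| = 1: |g| = 17 and |h| <= 1 + 6 = 7
Step 4: Since 17 > 7, |h| < |g| on |z| = 1, so by Rouche f has the same number of zeros as g inside |z| < 1
Step 5: g(z) = 17 is a nonzero constant with no zeros inside |z| < 1. Answer = 0

0


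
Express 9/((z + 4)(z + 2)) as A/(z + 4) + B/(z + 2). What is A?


Step 1: Multiply both sides by (z + 4) and set z = -4
Step 2: A = 9 / (-4 + 2)
Step 3: A = 9 / (-2)
Step 4: A = -9/2

-9/2


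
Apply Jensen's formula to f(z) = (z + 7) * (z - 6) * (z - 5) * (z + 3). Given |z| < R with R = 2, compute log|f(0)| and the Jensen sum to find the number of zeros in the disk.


Jensen's formula: (1/2pi)*integral log|f(Re^it)|dt = log|f(0)| + sum_{|a_k|<R} log(R/|a_k|)
Step 1: f(0) = 7 * (-6) * (-5) * 3 = 630
Step 2: log|f(0)| = log|-7| + log|6| + log|5| + log|-3| = 6.4457
Step 3: Zeros inside |z| < 2: none
Step 4: Jensen sum = (empty sum) = 0
Step 5: n(R) = number of terms in the Jensen sum = count of zeros inside |z| < 2 = 0

0


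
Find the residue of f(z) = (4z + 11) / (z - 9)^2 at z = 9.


Step 1: Pole of order 2 at z = 9
Step 2: Res = lim d/dz [(z - 9)^2 * f(z)] as z -> 9
Step 3: (z - 9)^2 * f(z) = 4z + 11
Step 4: d/dz[4z + 11] = 4

4


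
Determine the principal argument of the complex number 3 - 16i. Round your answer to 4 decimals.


Step 1: z = 3 - 16i
Step 2: arg(z) = atan2(-16, 3)
Step 3: arg(z) = -1.3854

-1.3854


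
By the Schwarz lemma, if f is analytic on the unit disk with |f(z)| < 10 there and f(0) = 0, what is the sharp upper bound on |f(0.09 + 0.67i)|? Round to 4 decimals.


Step 1: g = f/10 maps D -> D with g(0) = 0, so by the Schwarz lemma |g(z)| <= |z|, i.e. |f(z)| <= 10|z|; this is sharp (f(z) = 10z).
Step 2: |z0|^2 = 0.09^2 + 0.67^2 = 0.457
Step 3: |z0| = sqrt(0.457) = 0.676018
Step 4: Best bound = 10 * |z0| = 10 * 0.676018 = 6.7602

6.7602


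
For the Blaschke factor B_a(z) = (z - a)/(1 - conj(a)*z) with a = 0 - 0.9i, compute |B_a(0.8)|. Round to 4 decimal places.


Step 1: Numerator z0 - a = 0.8 - (0 - 0.9i) = 0.8 + 0.9i
Step 2: Denominator 1 - conj(a)*z0 = 1 - (0 + 0.9i)*0.8 = 1 - 0.72i
Step 3: |z0 - a|^2 = 0.8^2 + 0.9^2 = 1.45; |1 - conj(a)*z0|^2 = 1^2 + (-0.72)^2 = 1.5184
Step 4: |B_a(0.8)| = sqrt(1.45 / 1.5184) = sqrt(0.954953)
Step 5: = 0.9772

0.9772


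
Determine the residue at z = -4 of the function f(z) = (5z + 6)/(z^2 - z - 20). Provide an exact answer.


Step 1: Q(z) = z^2 - z - 20 = (z + 4)(z - 5)
Step 2: Q'(z) = 2z - 1
Step 3: Q'(-4) = -9, P(-4) = -14
Step 4: Res = P(-4)/Q'(-4) = -14/(-9) = 14/9

14/9


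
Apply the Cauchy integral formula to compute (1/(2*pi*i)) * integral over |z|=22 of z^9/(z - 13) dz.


Step 1: f(z) = z^9, a = 13 is inside |z| = 22
Step 2: By Cauchy integral formula: (1/(2pi*i)) * integral = f(a)
Step 3: f(13) = 13^9 = 10604499373

10604499373


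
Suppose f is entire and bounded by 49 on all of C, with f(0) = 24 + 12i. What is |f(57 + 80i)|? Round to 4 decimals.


Step 1: By Liouville's theorem, a bounded entire function is constant.
Step 2: f(z) = f(0) = 24 + 12i for all z.
Step 3: |f(w)| = |24 + 12i| = sqrt(576 + 144)
Step 4: = 26.8328

26.8328


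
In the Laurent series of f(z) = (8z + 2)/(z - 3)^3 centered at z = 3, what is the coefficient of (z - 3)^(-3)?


Step 1: Write the numerator in powers of (z - 3): 8z + 2 = 8(z - 3) + (8*3 + 2) = 8(z - 3) + 26
Step 2: Divide by (z - 3)^3: f(z) = 26(z - 3)^(-3) + 8(z - 3)^(-2)
Step 3: This finite sum is the Laurent series of f about z = 3.
Step 4: Coefficient of (z - 3)^(-3) = 8*3 + 2 = 26

26


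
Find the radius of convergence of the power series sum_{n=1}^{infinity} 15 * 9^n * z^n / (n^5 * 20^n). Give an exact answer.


Step 1: General term a_n = 15 * 9^n / (n^5 * 20^n)
Step 2: By the root test, |a_n|^(1/n) = 15^(1/n) * 9 / (n^(5/n) * 20) -> 9/20 as n -> infinity (since 15^(1/n) -> 1 and n^(5/n) -> 1)
Step 3: R = 1/lim|a_n|^(1/n) = 20/9

20/9


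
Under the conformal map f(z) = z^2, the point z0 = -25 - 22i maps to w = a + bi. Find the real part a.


Step 1: z0 = -25 - 22i
Step 2: z0^2 = (-25)^2 - (-22)^2 + 1100i
Step 3: real part = 625 - 484 = 141

141


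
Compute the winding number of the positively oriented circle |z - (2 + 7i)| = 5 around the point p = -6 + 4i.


Step 1: Center c = (2, 7), radius = 5
Step 2: |p - c|^2 = (-8)^2 + (-3)^2 = 73
Step 3: r^2 = 25
Step 4: |p-c| > r so winding number = 0

0


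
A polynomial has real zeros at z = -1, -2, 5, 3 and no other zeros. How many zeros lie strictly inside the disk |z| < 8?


Step 1: Check each root:
  z = -1: |-1| = 1 < 8
  z = -2: |-2| = 2 < 8
  z = 5: |5| = 5 < 8
  z = 3: |3| = 3 < 8
Step 2: Count = 4

4


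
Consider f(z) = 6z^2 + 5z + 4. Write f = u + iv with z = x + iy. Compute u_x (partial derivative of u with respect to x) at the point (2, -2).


Step 1: f(z) = 6(x+iy)^2 + 5(x+iy) + 4
Step 2: u = 6(x^2 - y^2) + 5x + 4
Step 3: u_x = 12x + 5
Step 4: At (2, -2): u_x = 24 + 5 = 29

29


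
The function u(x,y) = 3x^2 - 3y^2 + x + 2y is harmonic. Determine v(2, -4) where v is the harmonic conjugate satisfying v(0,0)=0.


Step 1: v_x = -u_y = 6y - 2
Step 2: v_y = u_x = 6x + 1
Step 3: v = 6xy - 2x + y + C
Step 4: v(0,0) = 0 => C = 0
Step 5: v(2, -4) = -56

-56


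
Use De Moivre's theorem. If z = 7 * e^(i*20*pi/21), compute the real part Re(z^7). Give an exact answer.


Step 1: By De Moivre's theorem, z^7 = 7^7 * e^(i*7*20*pi/21) = 823543 * (cos(20*pi/3) + i*sin(20*pi/3))
Step 2: |z|^7 = 7^7 = 823543
Step 3: Reduce the angle mod 2*pi: 20*pi/3 - 6*pi = 2*pi/3
Step 4: cos(2*pi/3) = -1/2
Step 5: Re(z^7) = 823543 * (-1/2) = -823543/2

-823543/2


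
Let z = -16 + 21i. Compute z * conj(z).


Step 1: conj(z) = -16 - 21i
Step 2: z * conj(z) = (-16)^2 + 21^2
Step 3: = 256 + 441 = 697

697


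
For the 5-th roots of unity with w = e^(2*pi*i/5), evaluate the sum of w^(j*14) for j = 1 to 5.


Step 1: The sum sum_{j=1}^{n} w^(k*j) equals n if n | k, else 0.
Step 2: Here n = 5, k = 14
Step 3: Does n divide k? 5 | 14 -> False
Step 4: Sum = 0

0


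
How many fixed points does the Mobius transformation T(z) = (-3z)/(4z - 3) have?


Step 1: Fixed points satisfy T(z) = z
Step 2: 4z^2 = 0
Step 3: Discriminant = 0^2 - 4*4*0 = 0
Step 4: Number of fixed points = 1

1


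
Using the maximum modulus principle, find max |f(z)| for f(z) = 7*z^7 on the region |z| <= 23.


Step 1: On |z| = 23, |f(z)| = 7 * |z|^7 = 7 * 23^7
Step 2: By maximum modulus principle, maximum is on boundary.
Step 3: Maximum = 7 * 3404825447 = 23833778129

23833778129


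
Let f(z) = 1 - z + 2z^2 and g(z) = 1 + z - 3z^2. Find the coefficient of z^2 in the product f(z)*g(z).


Step 1: z^2 term in f*g comes from: (1)*(-3z^2) + (-z)*(z) + (2z^2)*(1)
Step 2: = -3 - 1 + 2
Step 3: = -2

-2


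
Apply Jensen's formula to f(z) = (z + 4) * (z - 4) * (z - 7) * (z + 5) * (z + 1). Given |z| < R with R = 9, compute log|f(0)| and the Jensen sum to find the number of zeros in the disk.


Jensen's formula: (1/2pi)*integral log|f(Re^it)|dt = log|f(0)| + sum_{|a_k|<R} log(R/|a_k|)
Step 1: f(0) = 4 * (-4) * (-7) * 5 * 1 = 560
Step 2: log|f(0)| = log|-4| + log|4| + log|7| + log|-5| + log|-1| = 6.3279
Step 3: Zeros inside |z| < 9: -4, 4, 7, -5, -1
Step 4: Jensen sum = log(9/4) + log(9/4) + log(9/7) + log(9/5) + log(9/1) = 4.6582
Step 5: n(R) = number of terms in the Jensen sum = count of zeros inside |z| < 9 = 5

5


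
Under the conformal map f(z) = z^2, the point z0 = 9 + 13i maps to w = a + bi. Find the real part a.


Step 1: z0 = 9 + 13i
Step 2: z0^2 = 9^2 - 13^2 + 234i
Step 3: real part = 81 - 169 = -88

-88


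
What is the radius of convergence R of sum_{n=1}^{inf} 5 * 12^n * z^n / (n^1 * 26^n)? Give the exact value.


Step 1: General term a_n = 5 * 12^n / (n^1 * 26^n)
Step 2: By the root test, |a_n|^(1/n) = 5^(1/n) * 12 / (n^(1/n) * 26) -> 12/26 as n -> infinity (since 5^(1/n) -> 1 and n^(1/n) -> 1)
Step 3: R = 1/lim|a_n|^(1/n) = 26/12 = 13/6

13/6


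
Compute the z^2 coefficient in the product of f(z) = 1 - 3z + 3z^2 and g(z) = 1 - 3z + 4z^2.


Step 1: z^2 term in f*g comes from: (1)*(4z^2) + (-3z)*(-3z) + (3z^2)*(1)
Step 2: = 4 + 9 + 3
Step 3: = 16

16


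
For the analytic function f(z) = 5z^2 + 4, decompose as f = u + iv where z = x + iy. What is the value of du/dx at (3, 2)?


Step 1: f(z) = 5(x+iy)^2 + 4
Step 2: u = 5(x^2 - y^2) + 4
Step 3: u_x = 10x + 0
Step 4: At (3, 2): u_x = 30 + 0 = 30

30


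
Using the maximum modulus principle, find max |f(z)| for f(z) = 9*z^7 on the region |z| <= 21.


Step 1: On |z| = 21, |f(z)| = 9 * |z|^7 = 9 * 21^7
Step 2: By maximum modulus principle, maximum is on boundary.
Step 3: Maximum = 9 * 1801088541 = 16209796869

16209796869


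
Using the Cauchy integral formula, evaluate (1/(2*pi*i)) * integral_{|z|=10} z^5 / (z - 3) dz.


Step 1: f(z) = z^5, a = 3 is inside |z| = 10
Step 2: By Cauchy integral formula: (1/(2pi*i)) * integral = f(a)
Step 3: f(3) = 3^5 = 243

243


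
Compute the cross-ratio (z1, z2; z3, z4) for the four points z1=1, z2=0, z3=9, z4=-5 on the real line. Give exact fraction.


Step 1: (z1-z3)(z2-z4) = (-8) * 5 = -40
Step 2: (z1-z4)(z2-z3) = 6 * (-9) = -54
Step 3: Cross-ratio = 40/54 = 20/27

20/27


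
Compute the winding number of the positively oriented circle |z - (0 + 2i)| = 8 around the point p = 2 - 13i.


Step 1: Center c = (0, 2), radius = 8
Step 2: |p - c|^2 = 2^2 + (-15)^2 = 229
Step 3: r^2 = 64
Step 4: |p-c| > r so winding number = 0

0


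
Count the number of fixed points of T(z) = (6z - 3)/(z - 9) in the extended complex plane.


Step 1: Fixed points satisfy T(z) = z
Step 2: z^2 - 15z + 3 = 0
Step 3: Discriminant = (-15)^2 - 4*1*3 = 213
Step 4: Number of fixed points = 2

2


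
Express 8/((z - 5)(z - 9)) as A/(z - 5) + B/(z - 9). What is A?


Step 1: Multiply both sides by (z - 5) and set z = 5
Step 2: A = 8 / (5 - 9)
Step 3: A = 8 / (-4)
Step 4: A = -2

-2


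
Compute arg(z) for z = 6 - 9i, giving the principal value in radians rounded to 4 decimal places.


Step 1: z = 6 - 9i
Step 2: arg(z) = atan2(-9, 6)
Step 3: arg(z) = -0.9828

-0.9828


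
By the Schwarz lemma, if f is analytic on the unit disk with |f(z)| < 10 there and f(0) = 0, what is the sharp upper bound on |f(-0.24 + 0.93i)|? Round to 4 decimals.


Step 1: g = f/10 maps D -> D with g(0) = 0, so by the Schwarz lemma |g(z)| <= |z|, i.e. |f(z)| <= 10|z|; this is sharp (f(z) = 10z).
Step 2: |z0|^2 = (-0.24)^2 + 0.93^2 = 0.9225
Step 3: |z0| = sqrt(0.9225) = 0.960469
Step 4: Best bound = 10 * |z0| = 10 * 0.960469 = 9.6047

9.6047


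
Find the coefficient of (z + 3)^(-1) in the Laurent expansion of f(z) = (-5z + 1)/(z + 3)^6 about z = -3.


Step 1: Write the numerator in powers of (z + 3): -5z + 1 = -5(z + 3) + (-5*(-3) + 1) = -5(z + 3) + 16
Step 2: Divide by (z + 3)^6: f(z) = 16(z + 3)^(-6) - 5(z + 3)^(-5)
Step 3: This finite sum is the Laurent series of f about z = -3.
Step 4: Only the powers -6 and -5 appear, so the coefficient of (z + 3)^(-1) = 0

0


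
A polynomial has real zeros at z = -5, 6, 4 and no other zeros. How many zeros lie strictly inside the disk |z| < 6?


Step 1: Check each root:
  z = -5: |-5| = 5 < 6
  z = 6: |6| = 6 >= 6
  z = 4: |4| = 4 < 6
Step 2: Count = 2

2


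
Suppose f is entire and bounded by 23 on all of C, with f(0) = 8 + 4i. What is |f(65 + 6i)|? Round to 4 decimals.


Step 1: By Liouville's theorem, a bounded entire function is constant.
Step 2: f(z) = f(0) = 8 + 4i for all z.
Step 3: |f(w)| = |8 + 4i| = sqrt(64 + 16)
Step 4: = 8.9443

8.9443


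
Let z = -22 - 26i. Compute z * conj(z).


Step 1: conj(z) = -22 + 26i
Step 2: z * conj(z) = (-22)^2 + (-26)^2
Step 3: = 484 + 676 = 1160

1160


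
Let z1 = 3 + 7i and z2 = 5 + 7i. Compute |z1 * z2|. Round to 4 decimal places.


Step 1: |z1| = sqrt(3^2 + 7^2) = sqrt(58)
Step 2: |z2| = sqrt(5^2 + 7^2) = sqrt(74)
Step 3: |z1*z2| = |z1|*|z2| = sqrt(58) * sqrt(74) = sqrt(58 * 74) = sqrt(4292)
Step 4: = 65.5134

65.5134


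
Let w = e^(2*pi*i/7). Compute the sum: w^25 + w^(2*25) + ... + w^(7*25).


Step 1: The sum sum_{j=1}^{n} w^(k*j) equals n if n | k, else 0.
Step 2: Here n = 7, k = 25
Step 3: Does n divide k? 7 | 25 -> False
Step 4: Sum = 0

0


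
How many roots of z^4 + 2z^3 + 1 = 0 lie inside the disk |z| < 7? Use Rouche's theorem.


Step 1: On |z| = 7 the three terms have sizes |z^4| = 7^4 = 2401, |2z^3| = 2*7^3 = 686, |1| = 1
Step 2: The dominant term is g(z) = z^4; let h(z) = 2z^3 + 1 so f = g + h
Step 3: On |z| = 7: |g| = 2401 and |h| <= 686 + 1 = 687
Step 4: Since 2401 > 687, |h| < |g| on |z| = 7, so by Rouche f has the same number of zeros as g inside |z| < 7
Step 5: g(z) = z^4 has 4 zeros (all at the origin) inside |z| < 7. Answer = 4

4


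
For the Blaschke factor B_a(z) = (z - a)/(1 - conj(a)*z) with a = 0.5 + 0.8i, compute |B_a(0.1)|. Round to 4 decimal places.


Step 1: Numerator z0 - a = 0.1 - (0.5 + 0.8i) = -0.4 - 0.8i
Step 2: Denominator 1 - conj(a)*z0 = 1 - (0.5 - 0.8i)*0.1 = 0.95 + 0.08i
Step 3: |z0 - a|^2 = (-0.4)^2 + (-0.8)^2 = 0.8; |1 - conj(a)*z0|^2 = 0.95^2 + 0.08^2 = 0.9089
Step 4: |B_a(0.1)| = sqrt(0.8 / 0.9089) = sqrt(0.880185)
Step 5: = 0.9382

0.9382


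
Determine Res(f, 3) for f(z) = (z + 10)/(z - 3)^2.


Step 1: Pole of order 2 at z = 3
Step 2: Res = lim d/dz [(z - 3)^2 * f(z)] as z -> 3
Step 3: (z - 3)^2 * f(z) = z + 10
Step 4: d/dz[z + 10] = 1

1


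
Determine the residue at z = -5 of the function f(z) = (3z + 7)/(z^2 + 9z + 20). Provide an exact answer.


Step 1: Q(z) = z^2 + 9z + 20 = (z + 5)(z + 4)
Step 2: Q'(z) = 2z + 9
Step 3: Q'(-5) = -1, P(-5) = -8
Step 4: Res = P(-5)/Q'(-5) = -8/(-1) = 8

8


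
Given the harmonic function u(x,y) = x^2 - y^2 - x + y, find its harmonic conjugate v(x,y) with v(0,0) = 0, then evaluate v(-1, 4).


Step 1: v_x = -u_y = 2y - 1
Step 2: v_y = u_x = 2x - 1
Step 3: v = 2xy - x - y + C
Step 4: v(0,0) = 0 => C = 0
Step 5: v(-1, 4) = -11

-11


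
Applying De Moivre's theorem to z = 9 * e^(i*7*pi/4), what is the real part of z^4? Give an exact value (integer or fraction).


Step 1: By De Moivre's theorem, z^4 = 9^4 * e^(i*4*7*pi/4) = 6561 * (cos(7*pi) + i*sin(7*pi))
Step 2: |z|^4 = 9^4 = 6561
Step 3: Reduce the angle mod 2*pi: 7*pi - 6*pi = pi
Step 4: cos(pi) = -1
Step 5: Re(z^4) = 6561 * (-1) = -6561

-6561


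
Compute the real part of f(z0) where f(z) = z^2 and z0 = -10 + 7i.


Step 1: z0 = -10 + 7i
Step 2: z0^2 = (-10)^2 - 7^2 - 140i
Step 3: real part = 100 - 49 = 51

51


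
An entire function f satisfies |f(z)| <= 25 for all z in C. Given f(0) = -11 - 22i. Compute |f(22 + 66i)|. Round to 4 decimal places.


Step 1: By Liouville's theorem, a bounded entire function is constant.
Step 2: f(z) = f(0) = -11 - 22i for all z.
Step 3: |f(w)| = |-11 - 22i| = sqrt(121 + 484)
Step 4: = 24.5967

24.5967


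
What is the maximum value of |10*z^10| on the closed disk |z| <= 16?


Step 1: On |z| = 16, |f(z)| = 10 * |z|^10 = 10 * 16^10
Step 2: By maximum modulus principle, maximum is on boundary.
Step 3: Maximum = 10 * 1099511627776 = 10995116277760

10995116277760


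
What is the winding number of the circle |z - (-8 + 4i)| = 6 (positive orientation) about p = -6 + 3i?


Step 1: Center c = (-8, 4), radius = 6
Step 2: |p - c|^2 = 2^2 + (-1)^2 = 5
Step 3: r^2 = 36
Step 4: |p-c| < r so winding number = 1

1


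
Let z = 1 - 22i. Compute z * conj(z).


Step 1: conj(z) = 1 + 22i
Step 2: z * conj(z) = 1^2 + (-22)^2
Step 3: = 1 + 484 = 485

485


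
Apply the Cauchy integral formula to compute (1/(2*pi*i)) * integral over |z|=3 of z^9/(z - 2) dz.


Step 1: f(z) = z^9, a = 2 is inside |z| = 3
Step 2: By Cauchy integral formula: (1/(2pi*i)) * integral = f(a)
Step 3: f(2) = 2^9 = 512

512


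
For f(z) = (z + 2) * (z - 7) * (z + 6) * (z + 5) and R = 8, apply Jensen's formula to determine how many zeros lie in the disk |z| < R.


Jensen's formula: (1/2pi)*integral log|f(Re^it)|dt = log|f(0)| + sum_{|a_k|<R} log(R/|a_k|)
Step 1: f(0) = 2 * (-7) * 6 * 5 = -420
Step 2: log|f(0)| = log|-2| + log|7| + log|-6| + log|-5| = 6.0403
Step 3: Zeros inside |z| < 8: -2, 7, -6, -5
Step 4: Jensen sum = log(8/2) + log(8/7) + log(8/6) + log(8/5) = 2.2775
Step 5: n(R) = number of terms in the Jensen sum = count of zeros inside |z| < 8 = 4

4


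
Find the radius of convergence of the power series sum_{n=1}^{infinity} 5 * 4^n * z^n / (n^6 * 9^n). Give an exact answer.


Step 1: General term a_n = 5 * 4^n / (n^6 * 9^n)
Step 2: By the root test, |a_n|^(1/n) = 5^(1/n) * 4 / (n^(6/n) * 9) -> 4/9 as n -> infinity (since 5^(1/n) -> 1 and n^(6/n) -> 1)
Step 3: R = 1/lim|a_n|^(1/n) = 9/4

9/4


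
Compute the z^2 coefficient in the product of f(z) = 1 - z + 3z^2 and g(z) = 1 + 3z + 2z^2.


Step 1: z^2 term in f*g comes from: (1)*(2z^2) + (-z)*(3z) + (3z^2)*(1)
Step 2: = 2 - 3 + 3
Step 3: = 2

2


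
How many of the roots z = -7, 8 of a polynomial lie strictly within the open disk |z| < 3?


Step 1: Check each root:
  z = -7: |-7| = 7 >= 3
  z = 8: |8| = 8 >= 3
Step 2: Count = 0

0


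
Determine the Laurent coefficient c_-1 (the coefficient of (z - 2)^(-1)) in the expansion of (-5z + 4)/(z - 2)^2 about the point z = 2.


Step 1: Write the numerator in powers of (z - 2): -5z + 4 = -5(z - 2) + (-5*2 + 4) = -5(z - 2) - 6
Step 2: Divide by (z - 2)^2: f(z) = -6(z - 2)^(-2) - 5(z - 2)^(-1)
Step 3: This finite sum is the Laurent series of f about z = 2.
Step 4: Coefficient of (z - 2)^(-1) = coefficient of (z - 2) in the re-centred numerator = -5

-5


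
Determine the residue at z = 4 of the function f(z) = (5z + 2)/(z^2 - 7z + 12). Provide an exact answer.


Step 1: Q(z) = z^2 - 7z + 12 = (z - 4)(z - 3)
Step 2: Q'(z) = 2z - 7
Step 3: Q'(4) = 1, P(4) = 22
Step 4: Res = P(4)/Q'(4) = 22/1 = 22

22


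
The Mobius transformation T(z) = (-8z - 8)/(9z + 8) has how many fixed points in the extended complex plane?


Step 1: Fixed points satisfy T(z) = z
Step 2: 9z^2 + 16z + 8 = 0
Step 3: Discriminant = 16^2 - 4*9*8 = -32
Step 4: Number of fixed points = 2

2


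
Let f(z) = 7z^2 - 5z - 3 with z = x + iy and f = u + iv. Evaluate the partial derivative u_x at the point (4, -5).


Step 1: f(z) = 7(x+iy)^2 - 5(x+iy) - 3
Step 2: u = 7(x^2 - y^2) - 5x - 3
Step 3: u_x = 14x - 5
Step 4: At (4, -5): u_x = 56 - 5 = 51

51


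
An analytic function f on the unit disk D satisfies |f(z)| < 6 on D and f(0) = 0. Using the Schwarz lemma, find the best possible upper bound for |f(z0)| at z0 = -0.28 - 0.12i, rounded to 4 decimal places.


Step 1: g = f/6 maps D -> D with g(0) = 0, so by the Schwarz lemma |g(z)| <= |z|, i.e. |f(z)| <= 6|z|; this is sharp (f(z) = 6z).
Step 2: |z0|^2 = (-0.28)^2 + (-0.12)^2 = 0.0928
Step 3: |z0| = sqrt(0.0928) = 0.304631
Step 4: Best bound = 6 * |z0| = 6 * 0.304631 = 1.8278

1.8278


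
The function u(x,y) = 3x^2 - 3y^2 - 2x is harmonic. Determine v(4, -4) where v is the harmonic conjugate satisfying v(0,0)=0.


Step 1: v_x = -u_y = 6y + 0
Step 2: v_y = u_x = 6x - 2
Step 3: v = 6xy - 2y + C
Step 4: v(0,0) = 0 => C = 0
Step 5: v(4, -4) = -88

-88


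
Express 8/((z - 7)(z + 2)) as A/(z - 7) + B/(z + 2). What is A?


Step 1: Multiply both sides by (z - 7) and set z = 7
Step 2: A = 8 / (7 + 2)
Step 3: A = 8 / 9
Step 4: A = 8/9

8/9


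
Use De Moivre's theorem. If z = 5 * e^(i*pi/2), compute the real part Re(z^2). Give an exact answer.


Step 1: By De Moivre's theorem, z^2 = 5^2 * e^(i*2*pi/2) = 25 * (cos(pi) + i*sin(pi))
Step 2: |z|^2 = 5^2 = 25
Step 3: The angle pi already lies in [0, 2*pi)
Step 4: cos(pi) = -1
Step 5: Re(z^2) = 25 * (-1) = -25

-25


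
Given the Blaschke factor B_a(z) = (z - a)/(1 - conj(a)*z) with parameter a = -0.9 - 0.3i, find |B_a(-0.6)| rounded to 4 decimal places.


Step 1: Numerator z0 - a = -0.6 - (-0.9 - 0.3i) = 0.3 + 0.3i
Step 2: Denominator 1 - conj(a)*z0 = 1 - (-0.9 + 0.3i)*(-0.6) = 0.46 + 0.18i
Step 3: |z0 - a|^2 = 0.3^2 + 0.3^2 = 0.18; |1 - conj(a)*z0|^2 = 0.46^2 + 0.18^2 = 0.244
Step 4: |B_a(-0.6)| = sqrt(0.18 / 0.244) = sqrt(0.737705)
Step 5: = 0.8589

0.8589


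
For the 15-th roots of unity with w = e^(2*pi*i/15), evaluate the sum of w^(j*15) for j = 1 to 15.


Step 1: The sum sum_{j=1}^{n} w^(k*j) equals n if n | k, else 0.
Step 2: Here n = 15, k = 15
Step 3: Does n divide k? 15 | 15 -> True
Step 4: Sum = 15

15


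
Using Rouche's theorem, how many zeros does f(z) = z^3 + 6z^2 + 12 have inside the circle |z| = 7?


Step 1: On |z| = 7 the three terms have sizes |z^3| = 7^3 = 343, |6z^2| = 6*7^2 = 294, |12| = 12
Step 2: The dominant term is g(z) = z^3; let h(z) = 6z^2 + 12 so f = g + h
Step 3: On |z| = 7: |g| = 343 and |h| <= 294 + 12 = 306
Step 4: Since 343 > 306, |h| < |g| on |z| = 7, so by Rouche f has the same number of zeros as g inside |z| < 7
Step 5: g(z) = z^3 has 3 zeros (all at the origin) inside |z| < 7. Answer = 3

3


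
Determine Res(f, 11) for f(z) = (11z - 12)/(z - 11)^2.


Step 1: Pole of order 2 at z = 11
Step 2: Res = lim d/dz [(z - 11)^2 * f(z)] as z -> 11
Step 3: (z - 11)^2 * f(z) = 11z - 12
Step 4: d/dz[11z - 12] = 11

11


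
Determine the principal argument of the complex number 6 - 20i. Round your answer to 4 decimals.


Step 1: z = 6 - 20i
Step 2: arg(z) = atan2(-20, 6)
Step 3: arg(z) = -1.2793

-1.2793


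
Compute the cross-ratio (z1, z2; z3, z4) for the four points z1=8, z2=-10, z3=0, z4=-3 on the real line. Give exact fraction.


Step 1: (z1-z3)(z2-z4) = 8 * (-7) = -56
Step 2: (z1-z4)(z2-z3) = 11 * (-10) = -110
Step 3: Cross-ratio = 56/110 = 28/55

28/55


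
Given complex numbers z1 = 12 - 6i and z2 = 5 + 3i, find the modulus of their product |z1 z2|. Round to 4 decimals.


Step 1: |z1| = sqrt(12^2 + (-6)^2) = sqrt(180)
Step 2: |z2| = sqrt(5^2 + 3^2) = sqrt(34)
Step 3: |z1*z2| = |z1|*|z2| = sqrt(180) * sqrt(34) = sqrt(180 * 34) = sqrt(6120)
Step 4: = 78.2304

78.2304


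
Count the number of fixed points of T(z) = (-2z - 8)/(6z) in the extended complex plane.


Step 1: Fixed points satisfy T(z) = z
Step 2: 6z^2 + 2z + 8 = 0
Step 3: Discriminant = 2^2 - 4*6*8 = -188
Step 4: Number of fixed points = 2

2


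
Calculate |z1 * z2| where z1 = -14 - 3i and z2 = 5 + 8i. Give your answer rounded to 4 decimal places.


Step 1: |z1| = sqrt((-14)^2 + (-3)^2) = sqrt(205)
Step 2: |z2| = sqrt(5^2 + 8^2) = sqrt(89)
Step 3: |z1*z2| = |z1|*|z2| = sqrt(205) * sqrt(89) = sqrt(205 * 89) = sqrt(18245)
Step 4: = 135.0741

135.0741


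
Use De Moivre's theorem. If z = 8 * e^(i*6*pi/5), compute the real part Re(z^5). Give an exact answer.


Step 1: By De Moivre's theorem, z^5 = 8^5 * e^(i*5*6*pi/5) = 32768 * (cos(6*pi) + i*sin(6*pi))
Step 2: |z|^5 = 8^5 = 32768
Step 3: Reduce the angle mod 2*pi: 6*pi - 6*pi = 0
Step 4: cos(0) = 1
Step 5: Re(z^5) = 32768 * 1 = 32768

32768


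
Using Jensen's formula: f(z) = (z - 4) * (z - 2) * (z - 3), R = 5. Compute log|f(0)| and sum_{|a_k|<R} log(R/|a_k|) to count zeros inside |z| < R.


Jensen's formula: (1/2pi)*integral log|f(Re^it)|dt = log|f(0)| + sum_{|a_k|<R} log(R/|a_k|)
Step 1: f(0) = (-4) * (-2) * (-3) = -24
Step 2: log|f(0)| = log|4| + log|2| + log|3| = 3.1781
Step 3: Zeros inside |z| < 5: 4, 2, 3
Step 4: Jensen sum = log(5/4) + log(5/2) + log(5/3) = 1.6503
Step 5: n(R) = number of terms in the Jensen sum = count of zeros inside |z| < 5 = 3

3


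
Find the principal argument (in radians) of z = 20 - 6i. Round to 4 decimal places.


Step 1: z = 20 - 6i
Step 2: arg(z) = atan2(-6, 20)
Step 3: arg(z) = -0.2915

-0.2915


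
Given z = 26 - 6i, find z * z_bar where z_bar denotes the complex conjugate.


Step 1: conj(z) = 26 + 6i
Step 2: z * conj(z) = 26^2 + (-6)^2
Step 3: = 676 + 36 = 712

712


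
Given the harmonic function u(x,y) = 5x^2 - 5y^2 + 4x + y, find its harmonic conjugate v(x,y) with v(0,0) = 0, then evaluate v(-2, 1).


Step 1: v_x = -u_y = 10y - 1
Step 2: v_y = u_x = 10x + 4
Step 3: v = 10xy - x + 4y + C
Step 4: v(0,0) = 0 => C = 0
Step 5: v(-2, 1) = -14

-14


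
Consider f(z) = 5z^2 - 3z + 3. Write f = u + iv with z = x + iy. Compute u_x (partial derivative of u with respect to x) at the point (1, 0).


Step 1: f(z) = 5(x+iy)^2 - 3(x+iy) + 3
Step 2: u = 5(x^2 - y^2) - 3x + 3
Step 3: u_x = 10x - 3
Step 4: At (1, 0): u_x = 10 - 3 = 7

7


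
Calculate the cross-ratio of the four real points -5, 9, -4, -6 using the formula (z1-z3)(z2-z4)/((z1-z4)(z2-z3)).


Step 1: (z1-z3)(z2-z4) = (-1) * 15 = -15
Step 2: (z1-z4)(z2-z3) = 1 * 13 = 13
Step 3: Cross-ratio = -15/13 = -15/13

-15/13


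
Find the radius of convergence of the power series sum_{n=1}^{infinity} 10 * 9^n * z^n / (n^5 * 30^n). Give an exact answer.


Step 1: General term a_n = 10 * 9^n / (n^5 * 30^n)
Step 2: By the root test, |a_n|^(1/n) = 10^(1/n) * 9 / (n^(5/n) * 30) -> 9/30 as n -> infinity (since 10^(1/n) -> 1 and n^(5/n) -> 1)
Step 3: R = 1/lim|a_n|^(1/n) = 30/9 = 10/3

10/3


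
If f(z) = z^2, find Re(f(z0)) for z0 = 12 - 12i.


Step 1: z0 = 12 - 12i
Step 2: z0^2 = 12^2 - (-12)^2 - 288i
Step 3: real part = 144 - 144 = 0

0


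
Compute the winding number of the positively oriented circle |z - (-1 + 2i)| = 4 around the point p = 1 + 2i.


Step 1: Center c = (-1, 2), radius = 4
Step 2: |p - c|^2 = 2^2 + 0^2 = 4
Step 3: r^2 = 16
Step 4: |p-c| < r so winding number = 1

1


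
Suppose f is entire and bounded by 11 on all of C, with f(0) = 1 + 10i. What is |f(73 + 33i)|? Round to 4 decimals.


Step 1: By Liouville's theorem, a bounded entire function is constant.
Step 2: f(z) = f(0) = 1 + 10i for all z.
Step 3: |f(w)| = |1 + 10i| = sqrt(1 + 100)
Step 4: = 10.0499

10.0499


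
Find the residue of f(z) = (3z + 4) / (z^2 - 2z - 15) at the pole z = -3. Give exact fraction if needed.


Step 1: Q(z) = z^2 - 2z - 15 = (z + 3)(z - 5)
Step 2: Q'(z) = 2z - 2
Step 3: Q'(-3) = -8, P(-3) = -5
Step 4: Res = P(-3)/Q'(-3) = -5/(-8) = 5/8

5/8


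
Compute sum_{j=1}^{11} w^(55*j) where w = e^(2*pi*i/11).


Step 1: The sum sum_{j=1}^{n} w^(k*j) equals n if n | k, else 0.
Step 2: Here n = 11, k = 55
Step 3: Does n divide k? 11 | 55 -> True
Step 4: Sum = 11

11


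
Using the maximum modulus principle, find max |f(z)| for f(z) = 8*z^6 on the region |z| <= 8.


Step 1: On |z| = 8, |f(z)| = 8 * |z|^6 = 8 * 8^6
Step 2: By maximum modulus principle, maximum is on boundary.
Step 3: Maximum = 8 * 262144 = 2097152

2097152


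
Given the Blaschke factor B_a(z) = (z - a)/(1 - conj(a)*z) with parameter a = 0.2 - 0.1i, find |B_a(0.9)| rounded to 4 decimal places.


Step 1: Numerator z0 - a = 0.9 - (0.2 - 0.1i) = 0.7 + 0.1i
Step 2: Denominator 1 - conj(a)*z0 = 1 - (0.2 + 0.1i)*0.9 = 0.82 - 0.09i
Step 3: |z0 - a|^2 = 0.7^2 + 0.1^2 = 0.5; |1 - conj(a)*z0|^2 = 0.82^2 + (-0.09)^2 = 0.6805
Step 4: |B_a(0.9)| = sqrt(0.5 / 0.6805) = sqrt(0.734754)
Step 5: = 0.8572

0.8572


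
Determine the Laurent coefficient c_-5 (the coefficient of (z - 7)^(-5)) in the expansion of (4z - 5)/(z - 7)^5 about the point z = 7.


Step 1: Write the numerator in powers of (z - 7): 4z - 5 = 4(z - 7) + (4*7 - 5) = 4(z - 7) + 23
Step 2: Divide by (z - 7)^5: f(z) = 23(z - 7)^(-5) + 4(z - 7)^(-4)
Step 3: This finite sum is the Laurent series of f about z = 7.
Step 4: Coefficient of (z - 7)^(-5) = 4*7 - 5 = 23

23


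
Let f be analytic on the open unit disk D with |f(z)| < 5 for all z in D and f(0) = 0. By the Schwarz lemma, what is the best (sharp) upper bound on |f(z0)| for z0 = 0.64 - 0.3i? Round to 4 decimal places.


Step 1: g = f/5 maps D -> D with g(0) = 0, so by the Schwarz lemma |g(z)| <= |z|, i.e. |f(z)| <= 5|z|; this is sharp (f(z) = 5z).
Step 2: |z0|^2 = 0.64^2 + (-0.3)^2 = 0.4996
Step 3: |z0| = sqrt(0.4996) = 0.706824
Step 4: Best bound = 5 * |z0| = 5 * 0.706824 = 3.5341

3.5341


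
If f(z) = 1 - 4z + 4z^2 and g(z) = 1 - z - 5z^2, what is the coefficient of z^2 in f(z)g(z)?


Step 1: z^2 term in f*g comes from: (1)*(-5z^2) + (-4z)*(-z) + (4z^2)*(1)
Step 2: = -5 + 4 + 4
Step 3: = 3

3


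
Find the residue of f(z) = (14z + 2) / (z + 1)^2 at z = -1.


Step 1: Pole of order 2 at z = -1
Step 2: Res = lim d/dz [(z + 1)^2 * f(z)] as z -> -1
Step 3: (z + 1)^2 * f(z) = 14z + 2
Step 4: d/dz[14z + 2] = 14

14


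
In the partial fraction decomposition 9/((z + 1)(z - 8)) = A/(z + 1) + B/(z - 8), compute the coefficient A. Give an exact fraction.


Step 1: Multiply both sides by (z + 1) and set z = -1
Step 2: A = 9 / (-1 - 8)
Step 3: A = 9 / (-9)
Step 4: A = -1

-1


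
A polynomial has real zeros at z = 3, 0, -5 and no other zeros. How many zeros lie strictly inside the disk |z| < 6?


Step 1: Check each root:
  z = 3: |3| = 3 < 6
  z = 0: |0| = 0 < 6
  z = -5: |-5| = 5 < 6
Step 2: Count = 3

3


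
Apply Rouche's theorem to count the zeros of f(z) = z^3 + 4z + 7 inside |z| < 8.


Step 1: On |z| = 8 the three terms have sizes |z^3| = 8^3 = 512, |4z| = 4*8 = 32, |7| = 7
Step 2: The dominant term is g(z) = z^3; let h(z) = 4z + 7 so f = g + h
Step 3: On |z| = 8: |g| = 512 and |h| <= 32 + 7 = 39
Step 4: Since 512 > 39, |h| < |g| on |z| = 8, so by Rouche f has the same number of zeros as g inside |z| < 8
Step 5: g(z) = z^3 has 3 zeros (all at the origin) inside |z| < 8. Answer = 3

3


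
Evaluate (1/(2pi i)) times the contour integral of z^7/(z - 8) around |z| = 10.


Step 1: f(z) = z^7, a = 8 is inside |z| = 10
Step 2: By Cauchy integral formula: (1/(2pi*i)) * integral = f(a)
Step 3: f(8) = 8^7 = 2097152

2097152


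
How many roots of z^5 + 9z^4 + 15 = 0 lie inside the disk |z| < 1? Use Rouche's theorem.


Step 1: On |z| = 1 the three terms have sizes |z^5| = 1^5 = 1, |9z^4| = 9*1^4 = 9, |15| = 15
Step 2: The dominant term is g(z) = 15; let h(z) = z^5 + 9z^4 so f = g + h
Step 3: On |z| = 1: |g| = 15 and |h| <= 1 + 9 = 10
Step 4: Since 15 > 10, |h| < |g| on |z| = 1, so by Rouche f has the same number of zeros as g inside |z| < 1
Step 5: g(z) = 15 is a nonzero constant with no zeros inside |z| < 1. Answer = 0

0
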